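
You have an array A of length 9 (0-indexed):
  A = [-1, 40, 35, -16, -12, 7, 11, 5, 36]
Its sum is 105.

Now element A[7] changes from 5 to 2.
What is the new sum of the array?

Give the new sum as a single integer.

Answer: 102

Derivation:
Old value at index 7: 5
New value at index 7: 2
Delta = 2 - 5 = -3
New sum = old_sum + delta = 105 + (-3) = 102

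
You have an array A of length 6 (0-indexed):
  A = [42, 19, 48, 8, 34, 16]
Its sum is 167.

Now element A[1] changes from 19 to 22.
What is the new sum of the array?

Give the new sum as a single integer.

Answer: 170

Derivation:
Old value at index 1: 19
New value at index 1: 22
Delta = 22 - 19 = 3
New sum = old_sum + delta = 167 + (3) = 170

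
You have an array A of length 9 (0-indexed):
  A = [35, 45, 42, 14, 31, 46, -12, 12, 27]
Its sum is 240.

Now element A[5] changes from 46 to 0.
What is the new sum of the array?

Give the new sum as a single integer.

Old value at index 5: 46
New value at index 5: 0
Delta = 0 - 46 = -46
New sum = old_sum + delta = 240 + (-46) = 194

Answer: 194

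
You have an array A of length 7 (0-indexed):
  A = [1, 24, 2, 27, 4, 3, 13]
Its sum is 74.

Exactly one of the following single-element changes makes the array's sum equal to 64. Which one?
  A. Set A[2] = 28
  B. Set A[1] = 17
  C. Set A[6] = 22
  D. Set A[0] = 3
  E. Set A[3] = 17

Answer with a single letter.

Option A: A[2] 2->28, delta=26, new_sum=74+(26)=100
Option B: A[1] 24->17, delta=-7, new_sum=74+(-7)=67
Option C: A[6] 13->22, delta=9, new_sum=74+(9)=83
Option D: A[0] 1->3, delta=2, new_sum=74+(2)=76
Option E: A[3] 27->17, delta=-10, new_sum=74+(-10)=64 <-- matches target

Answer: E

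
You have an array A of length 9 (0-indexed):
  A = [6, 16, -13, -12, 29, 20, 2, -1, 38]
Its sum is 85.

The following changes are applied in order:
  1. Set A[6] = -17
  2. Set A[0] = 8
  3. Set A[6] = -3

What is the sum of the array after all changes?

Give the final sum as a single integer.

Answer: 82

Derivation:
Initial sum: 85
Change 1: A[6] 2 -> -17, delta = -19, sum = 66
Change 2: A[0] 6 -> 8, delta = 2, sum = 68
Change 3: A[6] -17 -> -3, delta = 14, sum = 82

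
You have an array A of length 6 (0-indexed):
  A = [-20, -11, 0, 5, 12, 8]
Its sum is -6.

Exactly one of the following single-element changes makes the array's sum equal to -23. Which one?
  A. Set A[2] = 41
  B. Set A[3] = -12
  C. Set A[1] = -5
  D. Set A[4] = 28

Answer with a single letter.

Answer: B

Derivation:
Option A: A[2] 0->41, delta=41, new_sum=-6+(41)=35
Option B: A[3] 5->-12, delta=-17, new_sum=-6+(-17)=-23 <-- matches target
Option C: A[1] -11->-5, delta=6, new_sum=-6+(6)=0
Option D: A[4] 12->28, delta=16, new_sum=-6+(16)=10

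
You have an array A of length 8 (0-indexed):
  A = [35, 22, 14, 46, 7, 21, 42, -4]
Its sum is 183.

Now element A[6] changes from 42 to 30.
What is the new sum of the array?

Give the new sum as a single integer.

Answer: 171

Derivation:
Old value at index 6: 42
New value at index 6: 30
Delta = 30 - 42 = -12
New sum = old_sum + delta = 183 + (-12) = 171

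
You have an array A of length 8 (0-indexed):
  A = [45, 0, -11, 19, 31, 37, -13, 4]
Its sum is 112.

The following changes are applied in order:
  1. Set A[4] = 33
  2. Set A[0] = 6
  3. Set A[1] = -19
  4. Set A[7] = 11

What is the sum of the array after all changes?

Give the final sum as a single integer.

Answer: 63

Derivation:
Initial sum: 112
Change 1: A[4] 31 -> 33, delta = 2, sum = 114
Change 2: A[0] 45 -> 6, delta = -39, sum = 75
Change 3: A[1] 0 -> -19, delta = -19, sum = 56
Change 4: A[7] 4 -> 11, delta = 7, sum = 63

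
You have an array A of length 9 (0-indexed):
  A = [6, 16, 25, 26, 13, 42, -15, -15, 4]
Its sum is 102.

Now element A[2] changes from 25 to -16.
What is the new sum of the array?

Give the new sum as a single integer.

Old value at index 2: 25
New value at index 2: -16
Delta = -16 - 25 = -41
New sum = old_sum + delta = 102 + (-41) = 61

Answer: 61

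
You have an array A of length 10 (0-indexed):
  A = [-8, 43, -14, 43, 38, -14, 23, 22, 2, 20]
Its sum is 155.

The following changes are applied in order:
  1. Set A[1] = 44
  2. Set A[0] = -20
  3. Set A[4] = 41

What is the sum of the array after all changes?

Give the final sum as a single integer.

Answer: 147

Derivation:
Initial sum: 155
Change 1: A[1] 43 -> 44, delta = 1, sum = 156
Change 2: A[0] -8 -> -20, delta = -12, sum = 144
Change 3: A[4] 38 -> 41, delta = 3, sum = 147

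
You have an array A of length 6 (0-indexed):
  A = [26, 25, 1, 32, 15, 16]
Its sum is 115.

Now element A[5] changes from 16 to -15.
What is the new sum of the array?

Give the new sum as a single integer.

Answer: 84

Derivation:
Old value at index 5: 16
New value at index 5: -15
Delta = -15 - 16 = -31
New sum = old_sum + delta = 115 + (-31) = 84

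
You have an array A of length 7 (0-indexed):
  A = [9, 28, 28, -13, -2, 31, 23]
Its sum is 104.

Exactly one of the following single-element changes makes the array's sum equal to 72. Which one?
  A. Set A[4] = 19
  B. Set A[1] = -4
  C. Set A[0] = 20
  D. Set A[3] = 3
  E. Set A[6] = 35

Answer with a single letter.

Option A: A[4] -2->19, delta=21, new_sum=104+(21)=125
Option B: A[1] 28->-4, delta=-32, new_sum=104+(-32)=72 <-- matches target
Option C: A[0] 9->20, delta=11, new_sum=104+(11)=115
Option D: A[3] -13->3, delta=16, new_sum=104+(16)=120
Option E: A[6] 23->35, delta=12, new_sum=104+(12)=116

Answer: B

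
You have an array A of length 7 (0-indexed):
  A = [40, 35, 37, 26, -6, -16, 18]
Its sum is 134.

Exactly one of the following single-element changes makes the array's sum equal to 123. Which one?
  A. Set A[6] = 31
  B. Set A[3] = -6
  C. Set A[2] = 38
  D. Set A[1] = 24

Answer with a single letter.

Answer: D

Derivation:
Option A: A[6] 18->31, delta=13, new_sum=134+(13)=147
Option B: A[3] 26->-6, delta=-32, new_sum=134+(-32)=102
Option C: A[2] 37->38, delta=1, new_sum=134+(1)=135
Option D: A[1] 35->24, delta=-11, new_sum=134+(-11)=123 <-- matches target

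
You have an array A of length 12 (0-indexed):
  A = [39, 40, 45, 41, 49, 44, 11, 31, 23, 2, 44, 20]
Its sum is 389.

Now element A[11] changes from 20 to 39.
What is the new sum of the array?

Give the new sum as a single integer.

Old value at index 11: 20
New value at index 11: 39
Delta = 39 - 20 = 19
New sum = old_sum + delta = 389 + (19) = 408

Answer: 408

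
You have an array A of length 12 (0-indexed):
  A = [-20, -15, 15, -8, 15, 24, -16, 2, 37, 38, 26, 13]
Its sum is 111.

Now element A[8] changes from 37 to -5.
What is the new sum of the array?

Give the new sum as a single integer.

Old value at index 8: 37
New value at index 8: -5
Delta = -5 - 37 = -42
New sum = old_sum + delta = 111 + (-42) = 69

Answer: 69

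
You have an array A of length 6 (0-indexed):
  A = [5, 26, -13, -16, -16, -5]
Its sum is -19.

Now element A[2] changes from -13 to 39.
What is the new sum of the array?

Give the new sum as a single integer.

Answer: 33

Derivation:
Old value at index 2: -13
New value at index 2: 39
Delta = 39 - -13 = 52
New sum = old_sum + delta = -19 + (52) = 33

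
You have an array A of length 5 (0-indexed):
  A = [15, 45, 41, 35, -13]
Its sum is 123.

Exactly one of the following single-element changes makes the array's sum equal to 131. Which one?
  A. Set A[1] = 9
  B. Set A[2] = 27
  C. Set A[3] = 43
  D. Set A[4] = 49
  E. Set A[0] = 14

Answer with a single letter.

Option A: A[1] 45->9, delta=-36, new_sum=123+(-36)=87
Option B: A[2] 41->27, delta=-14, new_sum=123+(-14)=109
Option C: A[3] 35->43, delta=8, new_sum=123+(8)=131 <-- matches target
Option D: A[4] -13->49, delta=62, new_sum=123+(62)=185
Option E: A[0] 15->14, delta=-1, new_sum=123+(-1)=122

Answer: C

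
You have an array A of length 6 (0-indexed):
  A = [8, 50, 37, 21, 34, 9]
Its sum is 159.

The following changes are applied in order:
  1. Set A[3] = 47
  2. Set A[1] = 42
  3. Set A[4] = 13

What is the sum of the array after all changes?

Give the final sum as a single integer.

Initial sum: 159
Change 1: A[3] 21 -> 47, delta = 26, sum = 185
Change 2: A[1] 50 -> 42, delta = -8, sum = 177
Change 3: A[4] 34 -> 13, delta = -21, sum = 156

Answer: 156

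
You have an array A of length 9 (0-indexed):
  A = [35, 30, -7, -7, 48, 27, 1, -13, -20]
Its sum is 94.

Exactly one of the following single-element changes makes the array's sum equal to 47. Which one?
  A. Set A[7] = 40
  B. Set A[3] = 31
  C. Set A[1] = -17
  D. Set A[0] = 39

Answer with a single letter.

Answer: C

Derivation:
Option A: A[7] -13->40, delta=53, new_sum=94+(53)=147
Option B: A[3] -7->31, delta=38, new_sum=94+(38)=132
Option C: A[1] 30->-17, delta=-47, new_sum=94+(-47)=47 <-- matches target
Option D: A[0] 35->39, delta=4, new_sum=94+(4)=98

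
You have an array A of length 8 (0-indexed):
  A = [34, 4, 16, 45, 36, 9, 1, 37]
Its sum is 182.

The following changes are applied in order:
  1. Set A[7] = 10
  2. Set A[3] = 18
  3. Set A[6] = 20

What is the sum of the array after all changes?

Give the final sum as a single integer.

Answer: 147

Derivation:
Initial sum: 182
Change 1: A[7] 37 -> 10, delta = -27, sum = 155
Change 2: A[3] 45 -> 18, delta = -27, sum = 128
Change 3: A[6] 1 -> 20, delta = 19, sum = 147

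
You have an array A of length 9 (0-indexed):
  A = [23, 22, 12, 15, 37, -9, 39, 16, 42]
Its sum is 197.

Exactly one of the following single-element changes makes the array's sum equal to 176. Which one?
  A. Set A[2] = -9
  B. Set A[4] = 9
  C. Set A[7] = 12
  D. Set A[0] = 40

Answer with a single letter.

Answer: A

Derivation:
Option A: A[2] 12->-9, delta=-21, new_sum=197+(-21)=176 <-- matches target
Option B: A[4] 37->9, delta=-28, new_sum=197+(-28)=169
Option C: A[7] 16->12, delta=-4, new_sum=197+(-4)=193
Option D: A[0] 23->40, delta=17, new_sum=197+(17)=214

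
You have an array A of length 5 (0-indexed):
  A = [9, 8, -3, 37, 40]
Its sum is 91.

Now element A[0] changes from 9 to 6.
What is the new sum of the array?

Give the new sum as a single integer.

Old value at index 0: 9
New value at index 0: 6
Delta = 6 - 9 = -3
New sum = old_sum + delta = 91 + (-3) = 88

Answer: 88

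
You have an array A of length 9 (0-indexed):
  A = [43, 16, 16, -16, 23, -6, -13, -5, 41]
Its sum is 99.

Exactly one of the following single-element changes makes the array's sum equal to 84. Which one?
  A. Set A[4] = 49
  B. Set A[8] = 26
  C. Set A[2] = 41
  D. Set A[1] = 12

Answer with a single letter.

Option A: A[4] 23->49, delta=26, new_sum=99+(26)=125
Option B: A[8] 41->26, delta=-15, new_sum=99+(-15)=84 <-- matches target
Option C: A[2] 16->41, delta=25, new_sum=99+(25)=124
Option D: A[1] 16->12, delta=-4, new_sum=99+(-4)=95

Answer: B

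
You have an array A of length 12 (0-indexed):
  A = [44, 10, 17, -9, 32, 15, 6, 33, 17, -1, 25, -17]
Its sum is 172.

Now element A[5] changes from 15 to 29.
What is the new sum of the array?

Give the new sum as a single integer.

Old value at index 5: 15
New value at index 5: 29
Delta = 29 - 15 = 14
New sum = old_sum + delta = 172 + (14) = 186

Answer: 186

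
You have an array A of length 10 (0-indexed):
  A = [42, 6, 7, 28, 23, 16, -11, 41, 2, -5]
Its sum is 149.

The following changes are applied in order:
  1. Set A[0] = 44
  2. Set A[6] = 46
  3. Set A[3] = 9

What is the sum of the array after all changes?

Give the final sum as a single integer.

Answer: 189

Derivation:
Initial sum: 149
Change 1: A[0] 42 -> 44, delta = 2, sum = 151
Change 2: A[6] -11 -> 46, delta = 57, sum = 208
Change 3: A[3] 28 -> 9, delta = -19, sum = 189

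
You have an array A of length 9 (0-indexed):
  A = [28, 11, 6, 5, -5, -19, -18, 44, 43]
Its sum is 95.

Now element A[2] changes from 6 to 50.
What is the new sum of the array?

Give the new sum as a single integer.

Old value at index 2: 6
New value at index 2: 50
Delta = 50 - 6 = 44
New sum = old_sum + delta = 95 + (44) = 139

Answer: 139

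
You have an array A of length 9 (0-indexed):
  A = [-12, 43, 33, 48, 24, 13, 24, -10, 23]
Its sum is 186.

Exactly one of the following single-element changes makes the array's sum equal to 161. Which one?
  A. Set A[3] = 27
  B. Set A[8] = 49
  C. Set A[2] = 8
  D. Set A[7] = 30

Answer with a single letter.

Answer: C

Derivation:
Option A: A[3] 48->27, delta=-21, new_sum=186+(-21)=165
Option B: A[8] 23->49, delta=26, new_sum=186+(26)=212
Option C: A[2] 33->8, delta=-25, new_sum=186+(-25)=161 <-- matches target
Option D: A[7] -10->30, delta=40, new_sum=186+(40)=226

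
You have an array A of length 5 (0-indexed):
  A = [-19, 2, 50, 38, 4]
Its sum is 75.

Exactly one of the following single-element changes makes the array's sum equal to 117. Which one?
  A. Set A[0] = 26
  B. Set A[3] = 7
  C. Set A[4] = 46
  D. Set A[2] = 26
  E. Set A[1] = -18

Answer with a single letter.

Answer: C

Derivation:
Option A: A[0] -19->26, delta=45, new_sum=75+(45)=120
Option B: A[3] 38->7, delta=-31, new_sum=75+(-31)=44
Option C: A[4] 4->46, delta=42, new_sum=75+(42)=117 <-- matches target
Option D: A[2] 50->26, delta=-24, new_sum=75+(-24)=51
Option E: A[1] 2->-18, delta=-20, new_sum=75+(-20)=55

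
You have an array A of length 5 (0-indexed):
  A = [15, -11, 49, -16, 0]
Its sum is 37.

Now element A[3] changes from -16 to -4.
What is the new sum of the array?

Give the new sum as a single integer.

Answer: 49

Derivation:
Old value at index 3: -16
New value at index 3: -4
Delta = -4 - -16 = 12
New sum = old_sum + delta = 37 + (12) = 49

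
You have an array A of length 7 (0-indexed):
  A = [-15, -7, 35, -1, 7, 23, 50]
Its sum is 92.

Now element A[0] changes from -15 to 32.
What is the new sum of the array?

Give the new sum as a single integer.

Answer: 139

Derivation:
Old value at index 0: -15
New value at index 0: 32
Delta = 32 - -15 = 47
New sum = old_sum + delta = 92 + (47) = 139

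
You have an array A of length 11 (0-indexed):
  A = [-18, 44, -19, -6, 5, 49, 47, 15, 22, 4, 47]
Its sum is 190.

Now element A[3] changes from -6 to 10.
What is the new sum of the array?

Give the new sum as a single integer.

Answer: 206

Derivation:
Old value at index 3: -6
New value at index 3: 10
Delta = 10 - -6 = 16
New sum = old_sum + delta = 190 + (16) = 206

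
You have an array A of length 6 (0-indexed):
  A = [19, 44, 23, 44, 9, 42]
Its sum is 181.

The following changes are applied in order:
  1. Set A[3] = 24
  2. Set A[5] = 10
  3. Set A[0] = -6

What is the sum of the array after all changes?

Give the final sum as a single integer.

Initial sum: 181
Change 1: A[3] 44 -> 24, delta = -20, sum = 161
Change 2: A[5] 42 -> 10, delta = -32, sum = 129
Change 3: A[0] 19 -> -6, delta = -25, sum = 104

Answer: 104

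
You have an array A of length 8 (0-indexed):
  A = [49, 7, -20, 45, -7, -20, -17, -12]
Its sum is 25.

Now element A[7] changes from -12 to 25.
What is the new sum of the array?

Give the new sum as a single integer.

Answer: 62

Derivation:
Old value at index 7: -12
New value at index 7: 25
Delta = 25 - -12 = 37
New sum = old_sum + delta = 25 + (37) = 62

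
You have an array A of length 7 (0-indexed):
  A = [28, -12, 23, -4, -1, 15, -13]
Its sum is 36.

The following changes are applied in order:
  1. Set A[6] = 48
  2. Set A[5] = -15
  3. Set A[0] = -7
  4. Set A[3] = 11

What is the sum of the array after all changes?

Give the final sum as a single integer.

Initial sum: 36
Change 1: A[6] -13 -> 48, delta = 61, sum = 97
Change 2: A[5] 15 -> -15, delta = -30, sum = 67
Change 3: A[0] 28 -> -7, delta = -35, sum = 32
Change 4: A[3] -4 -> 11, delta = 15, sum = 47

Answer: 47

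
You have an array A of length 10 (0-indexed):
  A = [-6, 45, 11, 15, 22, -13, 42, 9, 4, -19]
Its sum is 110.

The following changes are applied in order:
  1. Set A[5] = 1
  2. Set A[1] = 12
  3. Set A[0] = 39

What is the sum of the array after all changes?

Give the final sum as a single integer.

Initial sum: 110
Change 1: A[5] -13 -> 1, delta = 14, sum = 124
Change 2: A[1] 45 -> 12, delta = -33, sum = 91
Change 3: A[0] -6 -> 39, delta = 45, sum = 136

Answer: 136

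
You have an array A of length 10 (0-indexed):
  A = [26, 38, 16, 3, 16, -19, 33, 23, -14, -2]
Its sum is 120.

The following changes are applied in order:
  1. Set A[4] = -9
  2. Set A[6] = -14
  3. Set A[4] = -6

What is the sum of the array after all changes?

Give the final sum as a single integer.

Answer: 51

Derivation:
Initial sum: 120
Change 1: A[4] 16 -> -9, delta = -25, sum = 95
Change 2: A[6] 33 -> -14, delta = -47, sum = 48
Change 3: A[4] -9 -> -6, delta = 3, sum = 51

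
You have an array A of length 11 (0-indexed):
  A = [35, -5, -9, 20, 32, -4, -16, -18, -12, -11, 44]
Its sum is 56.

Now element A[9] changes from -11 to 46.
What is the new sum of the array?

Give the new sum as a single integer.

Answer: 113

Derivation:
Old value at index 9: -11
New value at index 9: 46
Delta = 46 - -11 = 57
New sum = old_sum + delta = 56 + (57) = 113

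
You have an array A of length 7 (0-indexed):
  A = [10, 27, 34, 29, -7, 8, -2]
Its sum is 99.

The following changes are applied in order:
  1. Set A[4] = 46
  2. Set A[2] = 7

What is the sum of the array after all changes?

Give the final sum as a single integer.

Initial sum: 99
Change 1: A[4] -7 -> 46, delta = 53, sum = 152
Change 2: A[2] 34 -> 7, delta = -27, sum = 125

Answer: 125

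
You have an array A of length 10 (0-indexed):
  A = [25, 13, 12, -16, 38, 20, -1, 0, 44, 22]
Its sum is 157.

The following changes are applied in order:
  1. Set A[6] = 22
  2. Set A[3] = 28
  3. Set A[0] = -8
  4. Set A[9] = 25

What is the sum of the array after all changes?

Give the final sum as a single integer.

Answer: 194

Derivation:
Initial sum: 157
Change 1: A[6] -1 -> 22, delta = 23, sum = 180
Change 2: A[3] -16 -> 28, delta = 44, sum = 224
Change 3: A[0] 25 -> -8, delta = -33, sum = 191
Change 4: A[9] 22 -> 25, delta = 3, sum = 194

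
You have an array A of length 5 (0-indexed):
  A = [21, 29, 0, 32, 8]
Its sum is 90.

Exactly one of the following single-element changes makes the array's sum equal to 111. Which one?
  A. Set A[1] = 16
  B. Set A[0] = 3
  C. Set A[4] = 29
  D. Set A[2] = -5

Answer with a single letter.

Option A: A[1] 29->16, delta=-13, new_sum=90+(-13)=77
Option B: A[0] 21->3, delta=-18, new_sum=90+(-18)=72
Option C: A[4] 8->29, delta=21, new_sum=90+(21)=111 <-- matches target
Option D: A[2] 0->-5, delta=-5, new_sum=90+(-5)=85

Answer: C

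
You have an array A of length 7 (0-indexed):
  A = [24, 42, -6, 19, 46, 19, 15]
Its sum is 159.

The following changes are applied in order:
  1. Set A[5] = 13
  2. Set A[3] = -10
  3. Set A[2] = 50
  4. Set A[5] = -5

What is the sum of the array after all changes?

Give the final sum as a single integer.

Answer: 162

Derivation:
Initial sum: 159
Change 1: A[5] 19 -> 13, delta = -6, sum = 153
Change 2: A[3] 19 -> -10, delta = -29, sum = 124
Change 3: A[2] -6 -> 50, delta = 56, sum = 180
Change 4: A[5] 13 -> -5, delta = -18, sum = 162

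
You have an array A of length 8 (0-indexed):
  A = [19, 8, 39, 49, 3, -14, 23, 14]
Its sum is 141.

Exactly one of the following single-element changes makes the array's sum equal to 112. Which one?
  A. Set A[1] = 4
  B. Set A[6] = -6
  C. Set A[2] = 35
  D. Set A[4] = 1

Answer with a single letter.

Answer: B

Derivation:
Option A: A[1] 8->4, delta=-4, new_sum=141+(-4)=137
Option B: A[6] 23->-6, delta=-29, new_sum=141+(-29)=112 <-- matches target
Option C: A[2] 39->35, delta=-4, new_sum=141+(-4)=137
Option D: A[4] 3->1, delta=-2, new_sum=141+(-2)=139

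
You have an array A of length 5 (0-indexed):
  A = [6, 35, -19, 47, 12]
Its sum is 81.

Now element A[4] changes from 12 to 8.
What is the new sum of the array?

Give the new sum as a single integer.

Answer: 77

Derivation:
Old value at index 4: 12
New value at index 4: 8
Delta = 8 - 12 = -4
New sum = old_sum + delta = 81 + (-4) = 77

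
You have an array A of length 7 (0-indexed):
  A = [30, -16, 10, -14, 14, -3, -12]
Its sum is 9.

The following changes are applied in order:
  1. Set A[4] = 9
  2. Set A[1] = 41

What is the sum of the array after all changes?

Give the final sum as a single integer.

Initial sum: 9
Change 1: A[4] 14 -> 9, delta = -5, sum = 4
Change 2: A[1] -16 -> 41, delta = 57, sum = 61

Answer: 61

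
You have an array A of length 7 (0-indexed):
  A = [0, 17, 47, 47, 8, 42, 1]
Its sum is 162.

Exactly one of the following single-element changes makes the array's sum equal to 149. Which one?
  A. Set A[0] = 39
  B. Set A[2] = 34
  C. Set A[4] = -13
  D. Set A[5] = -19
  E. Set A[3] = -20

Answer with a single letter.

Answer: B

Derivation:
Option A: A[0] 0->39, delta=39, new_sum=162+(39)=201
Option B: A[2] 47->34, delta=-13, new_sum=162+(-13)=149 <-- matches target
Option C: A[4] 8->-13, delta=-21, new_sum=162+(-21)=141
Option D: A[5] 42->-19, delta=-61, new_sum=162+(-61)=101
Option E: A[3] 47->-20, delta=-67, new_sum=162+(-67)=95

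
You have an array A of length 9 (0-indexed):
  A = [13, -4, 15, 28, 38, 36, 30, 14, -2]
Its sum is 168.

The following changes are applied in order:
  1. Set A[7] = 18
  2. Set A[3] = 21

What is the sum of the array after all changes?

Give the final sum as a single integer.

Answer: 165

Derivation:
Initial sum: 168
Change 1: A[7] 14 -> 18, delta = 4, sum = 172
Change 2: A[3] 28 -> 21, delta = -7, sum = 165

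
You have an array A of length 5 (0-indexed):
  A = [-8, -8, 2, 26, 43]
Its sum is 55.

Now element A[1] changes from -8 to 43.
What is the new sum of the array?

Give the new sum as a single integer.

Old value at index 1: -8
New value at index 1: 43
Delta = 43 - -8 = 51
New sum = old_sum + delta = 55 + (51) = 106

Answer: 106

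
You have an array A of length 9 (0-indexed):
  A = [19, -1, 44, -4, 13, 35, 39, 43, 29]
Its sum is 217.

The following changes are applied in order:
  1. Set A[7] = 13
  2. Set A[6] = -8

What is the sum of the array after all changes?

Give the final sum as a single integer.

Initial sum: 217
Change 1: A[7] 43 -> 13, delta = -30, sum = 187
Change 2: A[6] 39 -> -8, delta = -47, sum = 140

Answer: 140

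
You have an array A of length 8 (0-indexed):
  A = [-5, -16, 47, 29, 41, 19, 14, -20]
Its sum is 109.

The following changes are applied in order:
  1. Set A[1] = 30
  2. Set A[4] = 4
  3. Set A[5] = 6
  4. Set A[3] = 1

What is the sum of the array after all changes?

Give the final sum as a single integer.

Initial sum: 109
Change 1: A[1] -16 -> 30, delta = 46, sum = 155
Change 2: A[4] 41 -> 4, delta = -37, sum = 118
Change 3: A[5] 19 -> 6, delta = -13, sum = 105
Change 4: A[3] 29 -> 1, delta = -28, sum = 77

Answer: 77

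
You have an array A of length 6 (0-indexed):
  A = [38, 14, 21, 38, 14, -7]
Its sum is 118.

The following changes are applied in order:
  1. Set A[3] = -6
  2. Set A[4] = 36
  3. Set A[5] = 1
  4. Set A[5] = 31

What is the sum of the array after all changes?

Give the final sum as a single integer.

Answer: 134

Derivation:
Initial sum: 118
Change 1: A[3] 38 -> -6, delta = -44, sum = 74
Change 2: A[4] 14 -> 36, delta = 22, sum = 96
Change 3: A[5] -7 -> 1, delta = 8, sum = 104
Change 4: A[5] 1 -> 31, delta = 30, sum = 134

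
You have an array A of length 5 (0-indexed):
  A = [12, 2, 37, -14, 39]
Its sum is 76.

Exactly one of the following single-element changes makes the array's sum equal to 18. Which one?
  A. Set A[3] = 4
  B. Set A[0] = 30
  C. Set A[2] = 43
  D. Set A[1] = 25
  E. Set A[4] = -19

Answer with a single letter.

Option A: A[3] -14->4, delta=18, new_sum=76+(18)=94
Option B: A[0] 12->30, delta=18, new_sum=76+(18)=94
Option C: A[2] 37->43, delta=6, new_sum=76+(6)=82
Option D: A[1] 2->25, delta=23, new_sum=76+(23)=99
Option E: A[4] 39->-19, delta=-58, new_sum=76+(-58)=18 <-- matches target

Answer: E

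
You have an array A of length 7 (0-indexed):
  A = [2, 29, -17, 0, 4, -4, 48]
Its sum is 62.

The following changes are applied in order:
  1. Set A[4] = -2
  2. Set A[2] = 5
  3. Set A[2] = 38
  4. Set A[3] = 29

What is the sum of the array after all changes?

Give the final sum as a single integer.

Initial sum: 62
Change 1: A[4] 4 -> -2, delta = -6, sum = 56
Change 2: A[2] -17 -> 5, delta = 22, sum = 78
Change 3: A[2] 5 -> 38, delta = 33, sum = 111
Change 4: A[3] 0 -> 29, delta = 29, sum = 140

Answer: 140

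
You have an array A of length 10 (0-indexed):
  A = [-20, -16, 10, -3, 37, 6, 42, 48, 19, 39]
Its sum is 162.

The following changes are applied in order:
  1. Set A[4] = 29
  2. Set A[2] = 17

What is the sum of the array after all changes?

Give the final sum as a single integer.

Answer: 161

Derivation:
Initial sum: 162
Change 1: A[4] 37 -> 29, delta = -8, sum = 154
Change 2: A[2] 10 -> 17, delta = 7, sum = 161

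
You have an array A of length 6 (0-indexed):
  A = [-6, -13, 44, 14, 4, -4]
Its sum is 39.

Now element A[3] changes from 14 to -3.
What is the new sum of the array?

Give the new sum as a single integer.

Old value at index 3: 14
New value at index 3: -3
Delta = -3 - 14 = -17
New sum = old_sum + delta = 39 + (-17) = 22

Answer: 22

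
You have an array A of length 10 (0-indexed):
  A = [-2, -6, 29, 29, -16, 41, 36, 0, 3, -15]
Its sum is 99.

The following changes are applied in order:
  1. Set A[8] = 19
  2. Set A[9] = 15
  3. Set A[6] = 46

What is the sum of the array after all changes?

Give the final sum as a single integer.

Initial sum: 99
Change 1: A[8] 3 -> 19, delta = 16, sum = 115
Change 2: A[9] -15 -> 15, delta = 30, sum = 145
Change 3: A[6] 36 -> 46, delta = 10, sum = 155

Answer: 155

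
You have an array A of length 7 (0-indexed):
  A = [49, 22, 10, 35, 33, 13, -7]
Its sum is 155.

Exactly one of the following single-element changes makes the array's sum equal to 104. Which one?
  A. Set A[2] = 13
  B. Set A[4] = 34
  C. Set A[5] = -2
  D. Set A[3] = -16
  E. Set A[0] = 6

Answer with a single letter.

Option A: A[2] 10->13, delta=3, new_sum=155+(3)=158
Option B: A[4] 33->34, delta=1, new_sum=155+(1)=156
Option C: A[5] 13->-2, delta=-15, new_sum=155+(-15)=140
Option D: A[3] 35->-16, delta=-51, new_sum=155+(-51)=104 <-- matches target
Option E: A[0] 49->6, delta=-43, new_sum=155+(-43)=112

Answer: D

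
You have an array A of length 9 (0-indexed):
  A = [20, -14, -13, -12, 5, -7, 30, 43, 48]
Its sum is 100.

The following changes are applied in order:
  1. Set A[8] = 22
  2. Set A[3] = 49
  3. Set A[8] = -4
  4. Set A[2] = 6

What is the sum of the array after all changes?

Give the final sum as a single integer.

Answer: 128

Derivation:
Initial sum: 100
Change 1: A[8] 48 -> 22, delta = -26, sum = 74
Change 2: A[3] -12 -> 49, delta = 61, sum = 135
Change 3: A[8] 22 -> -4, delta = -26, sum = 109
Change 4: A[2] -13 -> 6, delta = 19, sum = 128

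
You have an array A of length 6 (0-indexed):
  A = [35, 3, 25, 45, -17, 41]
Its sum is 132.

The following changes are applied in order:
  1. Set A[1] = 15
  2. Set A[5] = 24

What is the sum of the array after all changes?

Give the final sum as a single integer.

Initial sum: 132
Change 1: A[1] 3 -> 15, delta = 12, sum = 144
Change 2: A[5] 41 -> 24, delta = -17, sum = 127

Answer: 127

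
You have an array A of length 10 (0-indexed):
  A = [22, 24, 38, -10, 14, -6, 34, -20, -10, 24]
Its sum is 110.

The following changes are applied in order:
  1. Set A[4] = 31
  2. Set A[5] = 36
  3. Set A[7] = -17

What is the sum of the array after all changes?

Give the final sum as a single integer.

Initial sum: 110
Change 1: A[4] 14 -> 31, delta = 17, sum = 127
Change 2: A[5] -6 -> 36, delta = 42, sum = 169
Change 3: A[7] -20 -> -17, delta = 3, sum = 172

Answer: 172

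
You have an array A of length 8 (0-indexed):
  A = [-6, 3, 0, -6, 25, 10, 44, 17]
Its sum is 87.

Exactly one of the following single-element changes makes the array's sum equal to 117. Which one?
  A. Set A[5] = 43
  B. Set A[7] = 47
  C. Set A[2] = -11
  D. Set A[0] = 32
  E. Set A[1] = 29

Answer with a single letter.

Answer: B

Derivation:
Option A: A[5] 10->43, delta=33, new_sum=87+(33)=120
Option B: A[7] 17->47, delta=30, new_sum=87+(30)=117 <-- matches target
Option C: A[2] 0->-11, delta=-11, new_sum=87+(-11)=76
Option D: A[0] -6->32, delta=38, new_sum=87+(38)=125
Option E: A[1] 3->29, delta=26, new_sum=87+(26)=113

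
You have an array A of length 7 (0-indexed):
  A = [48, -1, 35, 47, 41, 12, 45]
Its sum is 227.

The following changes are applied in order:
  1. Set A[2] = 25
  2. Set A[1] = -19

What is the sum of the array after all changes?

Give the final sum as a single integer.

Initial sum: 227
Change 1: A[2] 35 -> 25, delta = -10, sum = 217
Change 2: A[1] -1 -> -19, delta = -18, sum = 199

Answer: 199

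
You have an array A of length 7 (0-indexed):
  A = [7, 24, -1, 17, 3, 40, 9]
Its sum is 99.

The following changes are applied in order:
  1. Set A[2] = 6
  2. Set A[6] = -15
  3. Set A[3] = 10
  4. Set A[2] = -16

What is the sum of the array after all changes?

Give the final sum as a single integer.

Answer: 53

Derivation:
Initial sum: 99
Change 1: A[2] -1 -> 6, delta = 7, sum = 106
Change 2: A[6] 9 -> -15, delta = -24, sum = 82
Change 3: A[3] 17 -> 10, delta = -7, sum = 75
Change 4: A[2] 6 -> -16, delta = -22, sum = 53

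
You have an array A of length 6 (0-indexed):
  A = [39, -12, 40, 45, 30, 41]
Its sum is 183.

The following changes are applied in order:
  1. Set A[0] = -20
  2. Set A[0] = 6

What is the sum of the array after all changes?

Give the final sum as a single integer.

Answer: 150

Derivation:
Initial sum: 183
Change 1: A[0] 39 -> -20, delta = -59, sum = 124
Change 2: A[0] -20 -> 6, delta = 26, sum = 150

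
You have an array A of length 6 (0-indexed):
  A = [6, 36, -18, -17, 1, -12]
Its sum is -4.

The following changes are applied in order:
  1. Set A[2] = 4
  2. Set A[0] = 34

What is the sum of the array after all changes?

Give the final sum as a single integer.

Answer: 46

Derivation:
Initial sum: -4
Change 1: A[2] -18 -> 4, delta = 22, sum = 18
Change 2: A[0] 6 -> 34, delta = 28, sum = 46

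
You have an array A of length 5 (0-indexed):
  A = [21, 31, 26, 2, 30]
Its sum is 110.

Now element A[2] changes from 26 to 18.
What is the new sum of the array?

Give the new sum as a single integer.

Answer: 102

Derivation:
Old value at index 2: 26
New value at index 2: 18
Delta = 18 - 26 = -8
New sum = old_sum + delta = 110 + (-8) = 102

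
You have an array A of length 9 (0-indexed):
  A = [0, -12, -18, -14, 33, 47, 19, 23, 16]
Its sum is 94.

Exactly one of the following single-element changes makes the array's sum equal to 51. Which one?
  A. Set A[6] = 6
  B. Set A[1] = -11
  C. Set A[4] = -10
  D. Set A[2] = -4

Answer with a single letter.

Answer: C

Derivation:
Option A: A[6] 19->6, delta=-13, new_sum=94+(-13)=81
Option B: A[1] -12->-11, delta=1, new_sum=94+(1)=95
Option C: A[4] 33->-10, delta=-43, new_sum=94+(-43)=51 <-- matches target
Option D: A[2] -18->-4, delta=14, new_sum=94+(14)=108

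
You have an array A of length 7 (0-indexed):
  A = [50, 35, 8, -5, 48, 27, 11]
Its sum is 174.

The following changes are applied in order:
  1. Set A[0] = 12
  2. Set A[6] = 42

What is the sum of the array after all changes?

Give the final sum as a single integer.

Answer: 167

Derivation:
Initial sum: 174
Change 1: A[0] 50 -> 12, delta = -38, sum = 136
Change 2: A[6] 11 -> 42, delta = 31, sum = 167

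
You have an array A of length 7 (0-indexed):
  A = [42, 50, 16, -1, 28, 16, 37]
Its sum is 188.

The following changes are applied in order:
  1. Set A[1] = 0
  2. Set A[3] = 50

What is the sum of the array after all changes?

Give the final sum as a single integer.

Initial sum: 188
Change 1: A[1] 50 -> 0, delta = -50, sum = 138
Change 2: A[3] -1 -> 50, delta = 51, sum = 189

Answer: 189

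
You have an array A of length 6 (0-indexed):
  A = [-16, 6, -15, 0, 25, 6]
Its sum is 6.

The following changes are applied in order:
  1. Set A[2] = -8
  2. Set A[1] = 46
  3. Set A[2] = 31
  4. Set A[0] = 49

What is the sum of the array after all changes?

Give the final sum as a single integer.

Initial sum: 6
Change 1: A[2] -15 -> -8, delta = 7, sum = 13
Change 2: A[1] 6 -> 46, delta = 40, sum = 53
Change 3: A[2] -8 -> 31, delta = 39, sum = 92
Change 4: A[0] -16 -> 49, delta = 65, sum = 157

Answer: 157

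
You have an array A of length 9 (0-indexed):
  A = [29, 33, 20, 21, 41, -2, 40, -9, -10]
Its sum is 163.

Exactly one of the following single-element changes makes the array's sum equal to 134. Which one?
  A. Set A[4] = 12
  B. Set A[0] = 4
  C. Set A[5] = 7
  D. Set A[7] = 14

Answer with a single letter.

Answer: A

Derivation:
Option A: A[4] 41->12, delta=-29, new_sum=163+(-29)=134 <-- matches target
Option B: A[0] 29->4, delta=-25, new_sum=163+(-25)=138
Option C: A[5] -2->7, delta=9, new_sum=163+(9)=172
Option D: A[7] -9->14, delta=23, new_sum=163+(23)=186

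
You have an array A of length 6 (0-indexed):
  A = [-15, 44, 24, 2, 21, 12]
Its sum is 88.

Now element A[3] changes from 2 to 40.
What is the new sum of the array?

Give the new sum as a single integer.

Answer: 126

Derivation:
Old value at index 3: 2
New value at index 3: 40
Delta = 40 - 2 = 38
New sum = old_sum + delta = 88 + (38) = 126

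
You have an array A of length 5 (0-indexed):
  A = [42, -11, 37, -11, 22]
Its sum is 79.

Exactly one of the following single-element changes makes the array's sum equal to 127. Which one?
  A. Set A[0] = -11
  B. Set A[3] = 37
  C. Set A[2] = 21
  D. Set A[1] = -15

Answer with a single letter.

Answer: B

Derivation:
Option A: A[0] 42->-11, delta=-53, new_sum=79+(-53)=26
Option B: A[3] -11->37, delta=48, new_sum=79+(48)=127 <-- matches target
Option C: A[2] 37->21, delta=-16, new_sum=79+(-16)=63
Option D: A[1] -11->-15, delta=-4, new_sum=79+(-4)=75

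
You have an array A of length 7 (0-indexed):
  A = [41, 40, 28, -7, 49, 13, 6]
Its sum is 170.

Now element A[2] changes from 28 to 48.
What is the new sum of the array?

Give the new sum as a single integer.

Old value at index 2: 28
New value at index 2: 48
Delta = 48 - 28 = 20
New sum = old_sum + delta = 170 + (20) = 190

Answer: 190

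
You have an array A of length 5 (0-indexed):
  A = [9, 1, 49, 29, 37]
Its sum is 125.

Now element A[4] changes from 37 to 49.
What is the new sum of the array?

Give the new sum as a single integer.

Old value at index 4: 37
New value at index 4: 49
Delta = 49 - 37 = 12
New sum = old_sum + delta = 125 + (12) = 137

Answer: 137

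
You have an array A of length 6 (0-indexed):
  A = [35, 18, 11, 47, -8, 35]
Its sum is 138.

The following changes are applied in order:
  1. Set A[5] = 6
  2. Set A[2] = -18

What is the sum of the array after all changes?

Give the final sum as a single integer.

Initial sum: 138
Change 1: A[5] 35 -> 6, delta = -29, sum = 109
Change 2: A[2] 11 -> -18, delta = -29, sum = 80

Answer: 80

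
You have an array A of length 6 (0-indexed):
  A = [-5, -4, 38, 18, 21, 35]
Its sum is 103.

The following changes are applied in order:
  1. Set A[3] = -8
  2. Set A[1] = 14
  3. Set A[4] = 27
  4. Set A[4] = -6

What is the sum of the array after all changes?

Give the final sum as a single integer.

Answer: 68

Derivation:
Initial sum: 103
Change 1: A[3] 18 -> -8, delta = -26, sum = 77
Change 2: A[1] -4 -> 14, delta = 18, sum = 95
Change 3: A[4] 21 -> 27, delta = 6, sum = 101
Change 4: A[4] 27 -> -6, delta = -33, sum = 68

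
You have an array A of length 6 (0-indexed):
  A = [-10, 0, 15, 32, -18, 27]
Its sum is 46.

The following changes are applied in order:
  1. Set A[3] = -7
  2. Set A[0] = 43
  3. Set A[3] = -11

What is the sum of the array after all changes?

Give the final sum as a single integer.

Answer: 56

Derivation:
Initial sum: 46
Change 1: A[3] 32 -> -7, delta = -39, sum = 7
Change 2: A[0] -10 -> 43, delta = 53, sum = 60
Change 3: A[3] -7 -> -11, delta = -4, sum = 56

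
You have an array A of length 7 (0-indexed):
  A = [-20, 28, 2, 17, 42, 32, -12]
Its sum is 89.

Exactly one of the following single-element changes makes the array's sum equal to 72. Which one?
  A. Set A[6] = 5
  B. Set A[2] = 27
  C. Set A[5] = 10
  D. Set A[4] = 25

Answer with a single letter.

Answer: D

Derivation:
Option A: A[6] -12->5, delta=17, new_sum=89+(17)=106
Option B: A[2] 2->27, delta=25, new_sum=89+(25)=114
Option C: A[5] 32->10, delta=-22, new_sum=89+(-22)=67
Option D: A[4] 42->25, delta=-17, new_sum=89+(-17)=72 <-- matches target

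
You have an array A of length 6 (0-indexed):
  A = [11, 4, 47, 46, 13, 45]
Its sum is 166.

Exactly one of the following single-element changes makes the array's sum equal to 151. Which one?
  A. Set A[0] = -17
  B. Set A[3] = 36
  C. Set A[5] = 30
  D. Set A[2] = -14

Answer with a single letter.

Option A: A[0] 11->-17, delta=-28, new_sum=166+(-28)=138
Option B: A[3] 46->36, delta=-10, new_sum=166+(-10)=156
Option C: A[5] 45->30, delta=-15, new_sum=166+(-15)=151 <-- matches target
Option D: A[2] 47->-14, delta=-61, new_sum=166+(-61)=105

Answer: C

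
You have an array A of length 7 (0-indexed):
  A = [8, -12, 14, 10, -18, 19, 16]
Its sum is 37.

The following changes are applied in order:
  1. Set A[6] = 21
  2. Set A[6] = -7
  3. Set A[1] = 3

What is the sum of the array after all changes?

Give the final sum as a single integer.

Initial sum: 37
Change 1: A[6] 16 -> 21, delta = 5, sum = 42
Change 2: A[6] 21 -> -7, delta = -28, sum = 14
Change 3: A[1] -12 -> 3, delta = 15, sum = 29

Answer: 29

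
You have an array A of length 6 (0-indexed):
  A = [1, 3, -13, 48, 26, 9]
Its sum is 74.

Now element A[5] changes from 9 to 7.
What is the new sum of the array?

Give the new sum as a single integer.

Old value at index 5: 9
New value at index 5: 7
Delta = 7 - 9 = -2
New sum = old_sum + delta = 74 + (-2) = 72

Answer: 72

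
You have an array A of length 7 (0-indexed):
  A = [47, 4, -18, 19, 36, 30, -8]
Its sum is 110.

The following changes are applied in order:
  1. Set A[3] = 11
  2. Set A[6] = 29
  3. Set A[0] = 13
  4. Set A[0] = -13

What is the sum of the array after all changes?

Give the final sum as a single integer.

Answer: 79

Derivation:
Initial sum: 110
Change 1: A[3] 19 -> 11, delta = -8, sum = 102
Change 2: A[6] -8 -> 29, delta = 37, sum = 139
Change 3: A[0] 47 -> 13, delta = -34, sum = 105
Change 4: A[0] 13 -> -13, delta = -26, sum = 79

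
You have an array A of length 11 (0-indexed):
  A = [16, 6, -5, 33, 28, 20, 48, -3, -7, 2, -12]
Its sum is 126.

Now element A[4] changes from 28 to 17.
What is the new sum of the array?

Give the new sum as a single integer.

Old value at index 4: 28
New value at index 4: 17
Delta = 17 - 28 = -11
New sum = old_sum + delta = 126 + (-11) = 115

Answer: 115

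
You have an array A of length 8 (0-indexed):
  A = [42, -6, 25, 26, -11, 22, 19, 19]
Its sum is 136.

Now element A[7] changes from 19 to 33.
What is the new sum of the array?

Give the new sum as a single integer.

Answer: 150

Derivation:
Old value at index 7: 19
New value at index 7: 33
Delta = 33 - 19 = 14
New sum = old_sum + delta = 136 + (14) = 150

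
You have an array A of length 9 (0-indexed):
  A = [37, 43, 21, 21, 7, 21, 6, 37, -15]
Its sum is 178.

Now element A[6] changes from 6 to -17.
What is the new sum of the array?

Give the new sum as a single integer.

Answer: 155

Derivation:
Old value at index 6: 6
New value at index 6: -17
Delta = -17 - 6 = -23
New sum = old_sum + delta = 178 + (-23) = 155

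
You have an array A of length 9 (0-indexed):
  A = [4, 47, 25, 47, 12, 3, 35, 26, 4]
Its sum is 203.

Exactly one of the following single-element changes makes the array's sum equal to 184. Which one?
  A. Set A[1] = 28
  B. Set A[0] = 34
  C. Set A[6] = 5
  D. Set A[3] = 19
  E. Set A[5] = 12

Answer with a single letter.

Option A: A[1] 47->28, delta=-19, new_sum=203+(-19)=184 <-- matches target
Option B: A[0] 4->34, delta=30, new_sum=203+(30)=233
Option C: A[6] 35->5, delta=-30, new_sum=203+(-30)=173
Option D: A[3] 47->19, delta=-28, new_sum=203+(-28)=175
Option E: A[5] 3->12, delta=9, new_sum=203+(9)=212

Answer: A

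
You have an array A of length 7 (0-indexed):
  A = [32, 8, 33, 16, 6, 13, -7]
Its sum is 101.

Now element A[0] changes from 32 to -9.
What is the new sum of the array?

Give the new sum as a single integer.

Old value at index 0: 32
New value at index 0: -9
Delta = -9 - 32 = -41
New sum = old_sum + delta = 101 + (-41) = 60

Answer: 60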